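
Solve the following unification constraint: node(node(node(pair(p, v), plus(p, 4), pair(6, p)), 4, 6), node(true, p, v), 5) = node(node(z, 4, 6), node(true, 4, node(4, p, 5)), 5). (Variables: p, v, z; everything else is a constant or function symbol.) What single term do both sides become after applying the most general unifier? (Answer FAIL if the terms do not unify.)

Decompose node/3: node(node(pair(p, v), plus(p, 4), pair(6, p)), 4, 6) = node(z, 4, 6),  node(true, p, v) = node(true, 4, node(4, p, 5)),  5 = 5.
Decompose node/3: node(pair(p, v), plus(p, 4), pair(6, p)) = z,  4 = 4,  6 = 6.
Bind z := node(pair(p, v), plus(p, 4), pair(6, p)); no other remaining equation mentions z.
Delete trivial equation 4 = 4.
Delete trivial equation 6 = 6.
Decompose node/3: true = true,  p = 4,  v = node(4, p, 5).
Delete trivial equation true = true.
Bind p := 4; substituting into the one remaining equation that mentions p gives: v = node(4, 4, 5). Substituting into the earlier binding gives z := node(pair(4, v), plus(4, 4), pair(6, 4)).
Bind v := node(4, 4, 5); no other remaining equation mentions v. Substituting into the earlier binding gives z := node(pair(4, node(4, 4, 5)), plus(4, 4), pair(6, 4)).
Delete trivial equation 5 = 5.
Applying the MGU to either side gives node(node(node(pair(4, node(4, 4, 5)), plus(4, 4), pair(6, 4)), 4, 6), node(true, 4, node(4, 4, 5)), 5).

node(node(node(pair(4, node(4, 4, 5)), plus(4, 4), pair(6, 4)), 4, 6), node(true, 4, node(4, 4, 5)), 5)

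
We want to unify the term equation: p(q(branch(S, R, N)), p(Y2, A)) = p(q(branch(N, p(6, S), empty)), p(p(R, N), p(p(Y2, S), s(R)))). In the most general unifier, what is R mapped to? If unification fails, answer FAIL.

Decompose p/2: q(branch(S, R, N)) = q(branch(N, p(6, S), empty)),  p(Y2, A) = p(p(R, N), p(p(Y2, S), s(R))).
Decompose q/1: branch(S, R, N) = branch(N, p(6, S), empty).
Decompose branch/3: S = N,  R = p(6, S),  N = empty.
Bind S := N; substituting into the 2 remaining equations that mention S gives: R = p(6, N),  p(Y2, A) = p(p(R, N), p(p(Y2, N), s(R))).
Bind R := p(6, N); substituting into the one remaining equation that mentions R gives: p(Y2, A) = p(p(p(6, N), N), p(p(Y2, N), s(p(6, N)))).
Bind N := empty; substituting into the remaining equation gives: p(Y2, A) = p(p(p(6, empty), empty), p(p(Y2, empty), s(p(6, empty)))). Substituting into the earlier bindings gives S := empty, R := p(6, empty).
Decompose p/2: Y2 = p(p(6, empty), empty),  A = p(p(Y2, empty), s(p(6, empty))).
Bind Y2 := p(p(6, empty), empty); substituting into the remaining equation gives: A = p(p(p(p(6, empty), empty), empty), s(p(6, empty))).
Bind A := p(p(p(p(6, empty), empty), empty), s(p(6, empty))).
MGU = { S -> empty, R -> p(6, empty), N -> empty, Y2 -> p(p(6, empty), empty), A -> p(p(p(p(6, empty), empty), empty), s(p(6, empty))) }, so R -> p(6, empty).

p(6, empty)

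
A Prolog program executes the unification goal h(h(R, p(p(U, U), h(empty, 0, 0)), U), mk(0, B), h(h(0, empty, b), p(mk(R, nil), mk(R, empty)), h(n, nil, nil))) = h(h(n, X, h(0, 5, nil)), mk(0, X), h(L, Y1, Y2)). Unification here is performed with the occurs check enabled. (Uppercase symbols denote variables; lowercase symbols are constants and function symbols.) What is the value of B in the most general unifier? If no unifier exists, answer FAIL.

Decompose h/3: h(R, p(p(U, U), h(empty, 0, 0)), U) = h(n, X, h(0, 5, nil)),  mk(0, B) = mk(0, X),  h(h(0, empty, b), p(mk(R, nil), mk(R, empty)), h(n, nil, nil)) = h(L, Y1, Y2).
Decompose h/3: R = n,  p(p(U, U), h(empty, 0, 0)) = X,  U = h(0, 5, nil).
Bind R := n; substituting into the one remaining equation that mentions R gives: h(h(0, empty, b), p(mk(n, nil), mk(n, empty)), h(n, nil, nil)) = h(L, Y1, Y2).
Bind X := p(p(U, U), h(empty, 0, 0)); substituting into the one remaining equation that mentions X gives: mk(0, B) = mk(0, p(p(U, U), h(empty, 0, 0))).
Bind U := h(0, 5, nil); substituting into the one remaining equation that mentions U gives: mk(0, B) = mk(0, p(p(h(0, 5, nil), h(0, 5, nil)), h(empty, 0, 0))). Substituting into the earlier binding gives X := p(p(h(0, 5, nil), h(0, 5, nil)), h(empty, 0, 0)).
Decompose mk/2: 0 = 0,  B = p(p(h(0, 5, nil), h(0, 5, nil)), h(empty, 0, 0)).
Delete trivial equation 0 = 0.
Bind B := p(p(h(0, 5, nil), h(0, 5, nil)), h(empty, 0, 0)); no other remaining equation mentions B.
Decompose h/3: h(0, empty, b) = L,  p(mk(n, nil), mk(n, empty)) = Y1,  h(n, nil, nil) = Y2.
Bind L := h(0, empty, b); no other remaining equation mentions L.
Bind Y1 := p(mk(n, nil), mk(n, empty)); no other remaining equation mentions Y1.
Bind Y2 := h(n, nil, nil).
MGU = { R ↦ n, X ↦ p(p(h(0, 5, nil), h(0, 5, nil)), h(empty, 0, 0)), U ↦ h(0, 5, nil), B ↦ p(p(h(0, 5, nil), h(0, 5, nil)), h(empty, 0, 0)), L ↦ h(0, empty, b), Y1 ↦ p(mk(n, nil), mk(n, empty)), Y2 ↦ h(n, nil, nil) }, so B ↦ p(p(h(0, 5, nil), h(0, 5, nil)), h(empty, 0, 0)).

p(p(h(0, 5, nil), h(0, 5, nil)), h(empty, 0, 0))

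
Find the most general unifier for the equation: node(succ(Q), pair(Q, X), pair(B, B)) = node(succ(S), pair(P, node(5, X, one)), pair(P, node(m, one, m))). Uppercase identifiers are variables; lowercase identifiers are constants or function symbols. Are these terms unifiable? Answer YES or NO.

NO

Decompose node/3: succ(Q) = succ(S),  pair(Q, X) = pair(P, node(5, X, one)),  pair(B, B) = pair(P, node(m, one, m)).
Decompose succ/1: Q = S.
Bind Q := S; substituting into the one remaining equation that mentions Q gives: pair(S, X) = pair(P, node(5, X, one)).
Decompose pair/2: S = P,  X = node(5, X, one).
Bind S := P; no other remaining equation mentions S. Substituting into the earlier binding gives Q := P.
Occurs check fails: X occurs in node(5, X, one); the equation X = node(5, X, one) has no finite solution.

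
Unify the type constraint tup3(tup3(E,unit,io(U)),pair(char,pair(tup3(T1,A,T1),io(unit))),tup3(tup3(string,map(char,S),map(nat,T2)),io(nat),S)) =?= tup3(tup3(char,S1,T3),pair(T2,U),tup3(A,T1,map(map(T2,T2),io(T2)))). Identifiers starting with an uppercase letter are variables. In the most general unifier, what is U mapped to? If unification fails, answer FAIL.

pair(tup3(io(nat),tup3(string,map(char,map(map(char,char),io(char))),map(nat,char)),io(nat)),io(unit))

Decompose tup3/3: tup3(E,unit,io(U)) =?= tup3(char,S1,T3),  pair(char,pair(tup3(T1,A,T1),io(unit))) =?= pair(T2,U),  tup3(tup3(string,map(char,S),map(nat,T2)),io(nat),S) =?= tup3(A,T1,map(map(T2,T2),io(T2))).
Decompose tup3/3: E =?= char,  unit =?= S1,  io(U) =?= T3.
Bind E := char; no other remaining equation mentions E.
Bind S1 := unit; no other remaining equation mentions S1.
Bind T3 := io(U); no other remaining equation mentions T3.
Decompose pair/2: char =?= T2,  pair(tup3(T1,A,T1),io(unit)) =?= U.
Bind T2 := char; substituting into the one remaining equation that mentions T2 gives: tup3(tup3(string,map(char,S),map(nat,char)),io(nat),S) =?= tup3(A,T1,map(map(char,char),io(char))).
Bind U := pair(tup3(T1,A,T1),io(unit)); no other remaining equation mentions U. Substituting into the earlier binding gives T3 := io(pair(tup3(T1,A,T1),io(unit))).
Decompose tup3/3: tup3(string,map(char,S),map(nat,char)) =?= A,  io(nat) =?= T1,  S =?= map(map(char,char),io(char)).
Bind A := tup3(string,map(char,S),map(nat,char)); no other remaining equation mentions A. Substituting into the earlier bindings gives T3 := io(pair(tup3(T1,tup3(string,map(char,S),map(nat,char)),T1),io(unit))), U := pair(tup3(T1,tup3(string,map(char,S),map(nat,char)),T1),io(unit)).
Bind T1 := io(nat); no other remaining equation mentions T1. Substituting into the earlier bindings gives T3 := io(pair(tup3(io(nat),tup3(string,map(char,S),map(nat,char)),io(nat)),io(unit))), U := pair(tup3(io(nat),tup3(string,map(char,S),map(nat,char)),io(nat)),io(unit)).
Bind S := map(map(char,char),io(char)). Substituting into the earlier bindings gives T3 := io(pair(tup3(io(nat),tup3(string,map(char,map(map(char,char),io(char))),map(nat,char)),io(nat)),io(unit))), U := pair(tup3(io(nat),tup3(string,map(char,map(map(char,char),io(char))),map(nat,char)),io(nat)),io(unit)), A := tup3(string,map(char,map(map(char,char),io(char))),map(nat,char)).
MGU = { E := char, S1 := unit, T3 := io(pair(tup3(io(nat),tup3(string,map(char,map(map(char,char),io(char))),map(nat,char)),io(nat)),io(unit))), T2 := char, U := pair(tup3(io(nat),tup3(string,map(char,map(map(char,char),io(char))),map(nat,char)),io(nat)),io(unit)), A := tup3(string,map(char,map(map(char,char),io(char))),map(nat,char)), T1 := io(nat), S := map(map(char,char),io(char)) }, so U := pair(tup3(io(nat),tup3(string,map(char,map(map(char,char),io(char))),map(nat,char)),io(nat)),io(unit)).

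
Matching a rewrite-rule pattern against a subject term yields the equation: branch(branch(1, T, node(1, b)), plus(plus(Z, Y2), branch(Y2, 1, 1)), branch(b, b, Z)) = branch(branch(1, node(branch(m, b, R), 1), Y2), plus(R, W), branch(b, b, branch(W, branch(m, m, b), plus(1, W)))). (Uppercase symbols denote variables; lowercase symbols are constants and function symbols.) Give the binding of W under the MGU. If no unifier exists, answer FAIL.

Decompose branch/3: branch(1, T, node(1, b)) = branch(1, node(branch(m, b, R), 1), Y2),  plus(plus(Z, Y2), branch(Y2, 1, 1)) = plus(R, W),  branch(b, b, Z) = branch(b, b, branch(W, branch(m, m, b), plus(1, W))).
Decompose branch/3: 1 = 1,  T = node(branch(m, b, R), 1),  node(1, b) = Y2.
Delete trivial equation 1 = 1.
Bind T := node(branch(m, b, R), 1); no other remaining equation mentions T.
Bind Y2 := node(1, b); substituting into the one remaining equation that mentions Y2 gives: plus(plus(Z, node(1, b)), branch(node(1, b), 1, 1)) = plus(R, W).
Decompose plus/2: plus(Z, node(1, b)) = R,  branch(node(1, b), 1, 1) = W.
Bind R := plus(Z, node(1, b)); no other remaining equation mentions R. Substituting into the earlier binding gives T := node(branch(m, b, plus(Z, node(1, b))), 1).
Bind W := branch(node(1, b), 1, 1); substituting into the remaining equation gives: branch(b, b, Z) = branch(b, b, branch(branch(node(1, b), 1, 1), branch(m, m, b), plus(1, branch(node(1, b), 1, 1)))).
Decompose branch/3: b = b,  b = b,  Z = branch(branch(node(1, b), 1, 1), branch(m, m, b), plus(1, branch(node(1, b), 1, 1))).
Delete trivial equation b = b.
Delete trivial equation b = b.
Bind Z := branch(branch(node(1, b), 1, 1), branch(m, m, b), plus(1, branch(node(1, b), 1, 1))). Substituting into the earlier bindings gives T := node(branch(m, b, plus(branch(branch(node(1, b), 1, 1), branch(m, m, b), plus(1, branch(node(1, b), 1, 1))), node(1, b))), 1), R := plus(branch(branch(node(1, b), 1, 1), branch(m, m, b), plus(1, branch(node(1, b), 1, 1))), node(1, b)).
MGU = { T ↦ node(branch(m, b, plus(branch(branch(node(1, b), 1, 1), branch(m, m, b), plus(1, branch(node(1, b), 1, 1))), node(1, b))), 1), Y2 ↦ node(1, b), R ↦ plus(branch(branch(node(1, b), 1, 1), branch(m, m, b), plus(1, branch(node(1, b), 1, 1))), node(1, b)), W ↦ branch(node(1, b), 1, 1), Z ↦ branch(branch(node(1, b), 1, 1), branch(m, m, b), plus(1, branch(node(1, b), 1, 1))) }, so W ↦ branch(node(1, b), 1, 1).

branch(node(1, b), 1, 1)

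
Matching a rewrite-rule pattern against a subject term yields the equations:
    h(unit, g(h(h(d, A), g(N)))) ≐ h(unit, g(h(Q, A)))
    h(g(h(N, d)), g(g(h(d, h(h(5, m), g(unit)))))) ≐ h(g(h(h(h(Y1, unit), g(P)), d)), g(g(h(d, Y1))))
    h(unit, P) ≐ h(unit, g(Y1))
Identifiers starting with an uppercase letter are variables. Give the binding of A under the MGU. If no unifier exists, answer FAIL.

g(h(h(h(h(5, m), g(unit)), unit), g(g(h(h(5, m), g(unit))))))

Decompose h/2: unit ≐ unit,  g(h(h(d, A), g(N))) ≐ g(h(Q, A)).
Delete trivial equation unit ≐ unit.
Decompose g/1: h(h(d, A), g(N)) ≐ h(Q, A).
Decompose h/2: h(d, A) ≐ Q,  g(N) ≐ A.
Bind Q := h(d, A); no other remaining equation mentions Q.
Bind A := g(N); no other remaining equation mentions A. Substituting into the earlier binding gives Q := h(d, g(N)).
Decompose h/2: g(h(N, d)) ≐ g(h(h(h(Y1, unit), g(P)), d)),  g(g(h(d, h(h(5, m), g(unit))))) ≐ g(g(h(d, Y1))).
Decompose g/1: h(N, d) ≐ h(h(h(Y1, unit), g(P)), d).
Decompose h/2: N ≐ h(h(Y1, unit), g(P)),  d ≐ d.
Bind N := h(h(Y1, unit), g(P)); no other remaining equation mentions N. Substituting into the earlier bindings gives Q := h(d, g(h(h(Y1, unit), g(P)))), A := g(h(h(Y1, unit), g(P))).
Delete trivial equation d ≐ d.
Decompose g/1: g(h(d, h(h(5, m), g(unit)))) ≐ g(h(d, Y1)).
Decompose g/1: h(d, h(h(5, m), g(unit))) ≐ h(d, Y1).
Decompose h/2: d ≐ d,  h(h(5, m), g(unit)) ≐ Y1.
Delete trivial equation d ≐ d.
Bind Y1 := h(h(5, m), g(unit)); substituting into the remaining equation gives: h(unit, P) ≐ h(unit, g(h(h(5, m), g(unit)))). Substituting into the earlier bindings gives Q := h(d, g(h(h(h(h(5, m), g(unit)), unit), g(P)))), A := g(h(h(h(h(5, m), g(unit)), unit), g(P))), N := h(h(h(h(5, m), g(unit)), unit), g(P)).
Decompose h/2: unit ≐ unit,  P ≐ g(h(h(5, m), g(unit))).
Delete trivial equation unit ≐ unit.
Bind P := g(h(h(5, m), g(unit))). Substituting into the earlier bindings gives Q := h(d, g(h(h(h(h(5, m), g(unit)), unit), g(g(h(h(5, m), g(unit))))))), A := g(h(h(h(h(5, m), g(unit)), unit), g(g(h(h(5, m), g(unit)))))), N := h(h(h(h(5, m), g(unit)), unit), g(g(h(h(5, m), g(unit))))).
MGU = { Q -> h(d, g(h(h(h(h(5, m), g(unit)), unit), g(g(h(h(5, m), g(unit))))))), A -> g(h(h(h(h(5, m), g(unit)), unit), g(g(h(h(5, m), g(unit)))))), N -> h(h(h(h(5, m), g(unit)), unit), g(g(h(h(5, m), g(unit))))), Y1 -> h(h(5, m), g(unit)), P -> g(h(h(5, m), g(unit))) }, so A -> g(h(h(h(h(5, m), g(unit)), unit), g(g(h(h(5, m), g(unit)))))).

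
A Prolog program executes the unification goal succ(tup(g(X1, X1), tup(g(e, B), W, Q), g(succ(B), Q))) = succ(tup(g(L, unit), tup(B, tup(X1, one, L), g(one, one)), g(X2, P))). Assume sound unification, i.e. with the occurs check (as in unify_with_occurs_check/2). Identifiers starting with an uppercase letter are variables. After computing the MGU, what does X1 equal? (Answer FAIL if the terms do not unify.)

FAIL

Decompose succ/1: tup(g(X1, X1), tup(g(e, B), W, Q), g(succ(B), Q)) = tup(g(L, unit), tup(B, tup(X1, one, L), g(one, one)), g(X2, P)).
Decompose tup/3: g(X1, X1) = g(L, unit),  tup(g(e, B), W, Q) = tup(B, tup(X1, one, L), g(one, one)),  g(succ(B), Q) = g(X2, P).
Decompose g/2: X1 = L,  X1 = unit.
Bind X1 := L; substituting into the 2 remaining equations that mention X1 gives: L = unit,  tup(g(e, B), W, Q) = tup(B, tup(L, one, L), g(one, one)).
Bind L := unit; substituting into the one remaining equation that mentions L gives: tup(g(e, B), W, Q) = tup(B, tup(unit, one, unit), g(one, one)). Substituting into the earlier binding gives X1 := unit.
Decompose tup/3: g(e, B) = B,  W = tup(unit, one, unit),  Q = g(one, one).
Occurs check fails: B occurs in g(e, B); the equation B = g(e, B) has no finite solution.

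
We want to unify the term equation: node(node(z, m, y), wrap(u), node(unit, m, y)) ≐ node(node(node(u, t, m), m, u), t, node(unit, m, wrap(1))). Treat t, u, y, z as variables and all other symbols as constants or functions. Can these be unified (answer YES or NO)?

YES

Decompose node/3: node(z, m, y) ≐ node(node(u, t, m), m, u),  wrap(u) ≐ t,  node(unit, m, y) ≐ node(unit, m, wrap(1)).
Decompose node/3: z ≐ node(u, t, m),  m ≐ m,  y ≐ u.
Bind z := node(u, t, m); no other remaining equation mentions z.
Delete trivial equation m ≐ m.
Bind y := u; substituting into the one remaining equation that mentions y gives: node(unit, m, u) ≐ node(unit, m, wrap(1)).
Bind t := wrap(u); no other remaining equation mentions t. Substituting into the earlier binding gives z := node(u, wrap(u), m).
Decompose node/3: unit ≐ unit,  m ≐ m,  u ≐ wrap(1).
Delete trivial equation unit ≐ unit.
Delete trivial equation m ≐ m.
Bind u := wrap(1). Substituting into the earlier bindings gives z := node(wrap(1), wrap(wrap(1)), m), y := wrap(1), t := wrap(wrap(1)).
No equations remain and no clash or occurs-check failure arose, so a unifier exists.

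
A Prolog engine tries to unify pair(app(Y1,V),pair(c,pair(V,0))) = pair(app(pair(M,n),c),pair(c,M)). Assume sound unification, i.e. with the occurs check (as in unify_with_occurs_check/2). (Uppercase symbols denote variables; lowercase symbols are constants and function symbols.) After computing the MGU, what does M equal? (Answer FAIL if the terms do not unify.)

pair(c,0)

Decompose pair/2: app(Y1,V) = app(pair(M,n),c),  pair(c,pair(V,0)) = pair(c,M).
Decompose app/2: Y1 = pair(M,n),  V = c.
Bind Y1 := pair(M,n); no other remaining equation mentions Y1.
Bind V := c; substituting into the remaining equation gives: pair(c,pair(c,0)) = pair(c,M).
Decompose pair/2: c = c,  pair(c,0) = M.
Delete trivial equation c = c.
Bind M := pair(c,0). Substituting into the earlier binding gives Y1 := pair(pair(c,0),n).
MGU = { Y1 ↦ pair(pair(c,0),n), V ↦ c, M ↦ pair(c,0) }, so M ↦ pair(c,0).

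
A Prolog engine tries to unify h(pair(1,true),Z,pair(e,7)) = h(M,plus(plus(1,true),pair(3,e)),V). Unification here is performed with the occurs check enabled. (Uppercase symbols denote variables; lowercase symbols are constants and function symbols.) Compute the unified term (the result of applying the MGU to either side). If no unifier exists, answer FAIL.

h(pair(1,true),plus(plus(1,true),pair(3,e)),pair(e,7))

Decompose h/3: pair(1,true) = M,  Z = plus(plus(1,true),pair(3,e)),  pair(e,7) = V.
Bind M := pair(1,true); no other remaining equation mentions M.
Bind Z := plus(plus(1,true),pair(3,e)); no other remaining equation mentions Z.
Bind V := pair(e,7).
Applying the MGU to either side gives h(pair(1,true),plus(plus(1,true),pair(3,e)),pair(e,7)).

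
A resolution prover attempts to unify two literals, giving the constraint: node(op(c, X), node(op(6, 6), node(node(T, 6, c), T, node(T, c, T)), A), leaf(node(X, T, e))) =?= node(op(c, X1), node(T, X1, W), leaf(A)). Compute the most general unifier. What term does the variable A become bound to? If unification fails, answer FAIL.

Decompose node/3: op(c, X) =?= op(c, X1),  node(op(6, 6), node(node(T, 6, c), T, node(T, c, T)), A) =?= node(T, X1, W),  leaf(node(X, T, e)) =?= leaf(A).
Decompose op/2: c =?= c,  X =?= X1.
Delete trivial equation c =?= c.
Bind X := X1; substituting into the one remaining equation that mentions X gives: leaf(node(X1, T, e)) =?= leaf(A).
Decompose node/3: op(6, 6) =?= T,  node(node(T, 6, c), T, node(T, c, T)) =?= X1,  A =?= W.
Bind T := op(6, 6); substituting into the 2 remaining equations that mention T gives: node(node(op(6, 6), 6, c), op(6, 6), node(op(6, 6), c, op(6, 6))) =?= X1,  leaf(node(X1, op(6, 6), e)) =?= leaf(A).
Bind X1 := node(node(op(6, 6), 6, c), op(6, 6), node(op(6, 6), c, op(6, 6))); substituting into the one remaining equation that mentions X1 gives: leaf(node(node(node(op(6, 6), 6, c), op(6, 6), node(op(6, 6), c, op(6, 6))), op(6, 6), e)) =?= leaf(A). Substituting into the earlier binding gives X := node(node(op(6, 6), 6, c), op(6, 6), node(op(6, 6), c, op(6, 6))).
Bind A := W; substituting into the remaining equation gives: leaf(node(node(node(op(6, 6), 6, c), op(6, 6), node(op(6, 6), c, op(6, 6))), op(6, 6), e)) =?= leaf(W).
Decompose leaf/1: node(node(node(op(6, 6), 6, c), op(6, 6), node(op(6, 6), c, op(6, 6))), op(6, 6), e) =?= W.
Bind W := node(node(node(op(6, 6), 6, c), op(6, 6), node(op(6, 6), c, op(6, 6))), op(6, 6), e). Substituting into the earlier binding gives A := node(node(node(op(6, 6), 6, c), op(6, 6), node(op(6, 6), c, op(6, 6))), op(6, 6), e).
MGU = { X := node(node(op(6, 6), 6, c), op(6, 6), node(op(6, 6), c, op(6, 6))), T := op(6, 6), X1 := node(node(op(6, 6), 6, c), op(6, 6), node(op(6, 6), c, op(6, 6))), A := node(node(node(op(6, 6), 6, c), op(6, 6), node(op(6, 6), c, op(6, 6))), op(6, 6), e), W := node(node(node(op(6, 6), 6, c), op(6, 6), node(op(6, 6), c, op(6, 6))), op(6, 6), e) }, so A := node(node(node(op(6, 6), 6, c), op(6, 6), node(op(6, 6), c, op(6, 6))), op(6, 6), e).

node(node(node(op(6, 6), 6, c), op(6, 6), node(op(6, 6), c, op(6, 6))), op(6, 6), e)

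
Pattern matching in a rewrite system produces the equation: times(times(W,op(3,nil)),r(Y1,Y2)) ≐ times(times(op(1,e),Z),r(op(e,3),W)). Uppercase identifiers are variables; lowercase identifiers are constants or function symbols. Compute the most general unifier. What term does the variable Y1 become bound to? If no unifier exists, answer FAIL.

Decompose times/2: times(W,op(3,nil)) ≐ times(op(1,e),Z),  r(Y1,Y2) ≐ r(op(e,3),W).
Decompose times/2: W ≐ op(1,e),  op(3,nil) ≐ Z.
Bind W := op(1,e); substituting into the one remaining equation that mentions W gives: r(Y1,Y2) ≐ r(op(e,3),op(1,e)).
Bind Z := op(3,nil); no other remaining equation mentions Z.
Decompose r/2: Y1 ≐ op(e,3),  Y2 ≐ op(1,e).
Bind Y1 := op(e,3); no other remaining equation mentions Y1.
Bind Y2 := op(1,e).
MGU = { W := op(1,e), Z := op(3,nil), Y1 := op(e,3), Y2 := op(1,e) }, so Y1 := op(e,3).

op(e,3)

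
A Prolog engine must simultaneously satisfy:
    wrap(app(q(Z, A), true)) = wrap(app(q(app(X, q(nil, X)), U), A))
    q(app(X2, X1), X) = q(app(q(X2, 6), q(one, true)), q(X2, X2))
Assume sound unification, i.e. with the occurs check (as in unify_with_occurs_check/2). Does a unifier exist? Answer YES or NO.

NO

Decompose wrap/1: app(q(Z, A), true) = app(q(app(X, q(nil, X)), U), A).
Decompose app/2: q(Z, A) = q(app(X, q(nil, X)), U),  true = A.
Decompose q/2: Z = app(X, q(nil, X)),  A = U.
Bind Z := app(X, q(nil, X)); no other remaining equation mentions Z.
Bind A := U; substituting into the one remaining equation that mentions A gives: true = U.
Bind U := true; no other remaining equation mentions U. Substituting into the earlier binding gives A := true.
Decompose q/2: app(X2, X1) = app(q(X2, 6), q(one, true)),  X = q(X2, X2).
Decompose app/2: X2 = q(X2, 6),  X1 = q(one, true).
Occurs check fails: X2 occurs in q(X2, 6); the equation X2 = q(X2, 6) has no finite solution.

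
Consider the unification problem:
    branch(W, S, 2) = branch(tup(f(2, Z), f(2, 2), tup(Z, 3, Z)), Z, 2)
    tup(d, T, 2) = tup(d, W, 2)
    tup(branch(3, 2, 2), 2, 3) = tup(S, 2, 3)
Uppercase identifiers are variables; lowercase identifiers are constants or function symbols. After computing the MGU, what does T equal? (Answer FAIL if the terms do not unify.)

Decompose branch/3: W = tup(f(2, Z), f(2, 2), tup(Z, 3, Z)),  S = Z,  2 = 2.
Bind W := tup(f(2, Z), f(2, 2), tup(Z, 3, Z)); substituting into the one remaining equation that mentions W gives: tup(d, T, 2) = tup(d, tup(f(2, Z), f(2, 2), tup(Z, 3, Z)), 2).
Bind S := Z; substituting into the one remaining equation that mentions S gives: tup(branch(3, 2, 2), 2, 3) = tup(Z, 2, 3).
Delete trivial equation 2 = 2.
Decompose tup/3: d = d,  T = tup(f(2, Z), f(2, 2), tup(Z, 3, Z)),  2 = 2.
Delete trivial equation d = d.
Bind T := tup(f(2, Z), f(2, 2), tup(Z, 3, Z)); no other remaining equation mentions T.
Delete trivial equation 2 = 2.
Decompose tup/3: branch(3, 2, 2) = Z,  2 = 2,  3 = 3.
Bind Z := branch(3, 2, 2); no other remaining equation mentions Z. Substituting into the earlier bindings gives W := tup(f(2, branch(3, 2, 2)), f(2, 2), tup(branch(3, 2, 2), 3, branch(3, 2, 2))), S := branch(3, 2, 2), T := tup(f(2, branch(3, 2, 2)), f(2, 2), tup(branch(3, 2, 2), 3, branch(3, 2, 2))).
Delete trivial equation 2 = 2.
Delete trivial equation 3 = 3.
MGU = { W -> tup(f(2, branch(3, 2, 2)), f(2, 2), tup(branch(3, 2, 2), 3, branch(3, 2, 2))), S -> branch(3, 2, 2), T -> tup(f(2, branch(3, 2, 2)), f(2, 2), tup(branch(3, 2, 2), 3, branch(3, 2, 2))), Z -> branch(3, 2, 2) }, so T -> tup(f(2, branch(3, 2, 2)), f(2, 2), tup(branch(3, 2, 2), 3, branch(3, 2, 2))).

tup(f(2, branch(3, 2, 2)), f(2, 2), tup(branch(3, 2, 2), 3, branch(3, 2, 2)))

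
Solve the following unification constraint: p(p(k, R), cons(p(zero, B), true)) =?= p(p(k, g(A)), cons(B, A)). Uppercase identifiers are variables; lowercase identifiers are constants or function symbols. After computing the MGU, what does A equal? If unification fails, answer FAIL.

Decompose p/2: p(k, R) =?= p(k, g(A)),  cons(p(zero, B), true) =?= cons(B, A).
Decompose p/2: k =?= k,  R =?= g(A).
Delete trivial equation k =?= k.
Bind R := g(A); no other remaining equation mentions R.
Decompose cons/2: p(zero, B) =?= B,  true =?= A.
Occurs check fails: B occurs in p(zero, B); the equation B =?= p(zero, B) has no finite solution.

FAIL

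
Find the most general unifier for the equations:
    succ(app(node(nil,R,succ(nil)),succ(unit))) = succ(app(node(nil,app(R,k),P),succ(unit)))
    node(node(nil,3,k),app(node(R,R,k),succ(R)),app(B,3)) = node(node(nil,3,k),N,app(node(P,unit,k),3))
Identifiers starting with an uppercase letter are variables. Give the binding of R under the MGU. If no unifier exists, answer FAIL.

FAIL

Decompose succ/1: app(node(nil,R,succ(nil)),succ(unit)) = app(node(nil,app(R,k),P),succ(unit)).
Decompose app/2: node(nil,R,succ(nil)) = node(nil,app(R,k),P),  succ(unit) = succ(unit).
Decompose node/3: nil = nil,  R = app(R,k),  succ(nil) = P.
Delete trivial equation nil = nil.
Occurs check fails: R occurs in app(R,k); the equation R = app(R,k) has no finite solution.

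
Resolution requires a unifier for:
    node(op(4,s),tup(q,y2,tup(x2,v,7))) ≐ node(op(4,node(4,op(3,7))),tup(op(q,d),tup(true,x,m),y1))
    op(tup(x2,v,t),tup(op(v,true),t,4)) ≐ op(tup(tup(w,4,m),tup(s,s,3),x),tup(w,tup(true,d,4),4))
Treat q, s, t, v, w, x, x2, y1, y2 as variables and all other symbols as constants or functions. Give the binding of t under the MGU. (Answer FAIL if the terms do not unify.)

FAIL

Decompose node/2: op(4,s) ≐ op(4,node(4,op(3,7))),  tup(q,y2,tup(x2,v,7)) ≐ tup(op(q,d),tup(true,x,m),y1).
Decompose op/2: 4 ≐ 4,  s ≐ node(4,op(3,7)).
Delete trivial equation 4 ≐ 4.
Bind s := node(4,op(3,7)); substituting into the one remaining equation that mentions s gives: op(tup(x2,v,t),tup(op(v,true),t,4)) ≐ op(tup(tup(w,4,m),tup(node(4,op(3,7)),node(4,op(3,7)),3),x),tup(w,tup(true,d,4),4)).
Decompose tup/3: q ≐ op(q,d),  y2 ≐ tup(true,x,m),  tup(x2,v,7) ≐ y1.
Occurs check fails: q occurs in op(q,d); the equation q ≐ op(q,d) has no finite solution.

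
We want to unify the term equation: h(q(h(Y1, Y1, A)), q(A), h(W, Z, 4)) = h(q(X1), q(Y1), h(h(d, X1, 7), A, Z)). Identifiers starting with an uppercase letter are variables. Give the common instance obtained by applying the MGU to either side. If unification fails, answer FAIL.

h(q(h(4, 4, 4)), q(4), h(h(d, h(4, 4, 4), 7), 4, 4))

Decompose h/3: q(h(Y1, Y1, A)) = q(X1),  q(A) = q(Y1),  h(W, Z, 4) = h(h(d, X1, 7), A, Z).
Decompose q/1: h(Y1, Y1, A) = X1.
Bind X1 := h(Y1, Y1, A); substituting into the one remaining equation that mentions X1 gives: h(W, Z, 4) = h(h(d, h(Y1, Y1, A), 7), A, Z).
Decompose q/1: A = Y1.
Bind A := Y1; substituting into the remaining equation gives: h(W, Z, 4) = h(h(d, h(Y1, Y1, Y1), 7), Y1, Z). Substituting into the earlier binding gives X1 := h(Y1, Y1, Y1).
Decompose h/3: W = h(d, h(Y1, Y1, Y1), 7),  Z = Y1,  4 = Z.
Bind W := h(d, h(Y1, Y1, Y1), 7); no other remaining equation mentions W.
Bind Z := Y1; substituting into the remaining equation gives: 4 = Y1.
Bind Y1 := 4. Substituting into the earlier bindings gives X1 := h(4, 4, 4), A := 4, W := h(d, h(4, 4, 4), 7), Z := 4.
Applying the MGU to either side gives h(q(h(4, 4, 4)), q(4), h(h(d, h(4, 4, 4), 7), 4, 4)).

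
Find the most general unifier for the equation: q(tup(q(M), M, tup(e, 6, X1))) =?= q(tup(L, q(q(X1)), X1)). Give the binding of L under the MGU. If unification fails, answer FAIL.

FAIL

Decompose q/1: tup(q(M), M, tup(e, 6, X1)) =?= tup(L, q(q(X1)), X1).
Decompose tup/3: q(M) =?= L,  M =?= q(q(X1)),  tup(e, 6, X1) =?= X1.
Bind L := q(M); no other remaining equation mentions L.
Bind M := q(q(X1)); no other remaining equation mentions M. Substituting into the earlier binding gives L := q(q(q(X1))).
Occurs check fails: X1 occurs in tup(e, 6, X1); the equation X1 =?= tup(e, 6, X1) has no finite solution.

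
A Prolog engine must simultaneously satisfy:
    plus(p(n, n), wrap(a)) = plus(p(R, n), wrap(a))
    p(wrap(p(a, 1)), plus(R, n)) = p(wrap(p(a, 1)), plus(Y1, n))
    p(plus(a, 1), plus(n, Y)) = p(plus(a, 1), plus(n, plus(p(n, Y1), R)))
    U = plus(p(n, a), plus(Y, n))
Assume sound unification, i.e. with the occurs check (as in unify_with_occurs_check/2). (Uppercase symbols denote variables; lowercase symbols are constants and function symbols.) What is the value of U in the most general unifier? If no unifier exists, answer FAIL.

Decompose plus/2: p(n, n) = p(R, n),  wrap(a) = wrap(a).
Decompose p/2: n = R,  n = n.
Bind R := n; substituting into the 2 remaining equations that mention R gives: p(wrap(p(a, 1)), plus(n, n)) = p(wrap(p(a, 1)), plus(Y1, n)),  p(plus(a, 1), plus(n, Y)) = p(plus(a, 1), plus(n, plus(p(n, Y1), n))).
Delete trivial equation n = n.
Delete trivial equation wrap(a) = wrap(a).
Decompose p/2: wrap(p(a, 1)) = wrap(p(a, 1)),  plus(n, n) = plus(Y1, n).
Delete trivial equation wrap(p(a, 1)) = wrap(p(a, 1)).
Decompose plus/2: n = Y1,  n = n.
Bind Y1 := n; substituting into the one remaining equation that mentions Y1 gives: p(plus(a, 1), plus(n, Y)) = p(plus(a, 1), plus(n, plus(p(n, n), n))).
Delete trivial equation n = n.
Decompose p/2: plus(a, 1) = plus(a, 1),  plus(n, Y) = plus(n, plus(p(n, n), n)).
Delete trivial equation plus(a, 1) = plus(a, 1).
Decompose plus/2: n = n,  Y = plus(p(n, n), n).
Delete trivial equation n = n.
Bind Y := plus(p(n, n), n); substituting into the remaining equation gives: U = plus(p(n, a), plus(plus(p(n, n), n), n)).
Bind U := plus(p(n, a), plus(plus(p(n, n), n), n)).
MGU = { R -> n, Y1 -> n, Y -> plus(p(n, n), n), U -> plus(p(n, a), plus(plus(p(n, n), n), n)) }, so U -> plus(p(n, a), plus(plus(p(n, n), n), n)).

plus(p(n, a), plus(plus(p(n, n), n), n))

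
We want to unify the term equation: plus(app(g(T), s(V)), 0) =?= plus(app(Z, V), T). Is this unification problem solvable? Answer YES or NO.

Decompose plus/2: app(g(T), s(V)) =?= app(Z, V),  0 =?= T.
Decompose app/2: g(T) =?= Z,  s(V) =?= V.
Bind Z := g(T); no other remaining equation mentions Z.
Occurs check fails: V occurs in s(V); the equation V =?= s(V) has no finite solution.

NO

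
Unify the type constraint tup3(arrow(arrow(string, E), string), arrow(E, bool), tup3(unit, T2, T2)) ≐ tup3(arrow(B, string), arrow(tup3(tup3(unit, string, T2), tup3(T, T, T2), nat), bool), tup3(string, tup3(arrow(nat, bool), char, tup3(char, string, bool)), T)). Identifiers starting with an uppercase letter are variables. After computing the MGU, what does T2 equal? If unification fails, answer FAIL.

FAIL

Decompose tup3/3: arrow(arrow(string, E), string) ≐ arrow(B, string),  arrow(E, bool) ≐ arrow(tup3(tup3(unit, string, T2), tup3(T, T, T2), nat), bool),  tup3(unit, T2, T2) ≐ tup3(string, tup3(arrow(nat, bool), char, tup3(char, string, bool)), T).
Decompose arrow/2: arrow(string, E) ≐ B,  string ≐ string.
Bind B := arrow(string, E); no other remaining equation mentions B.
Delete trivial equation string ≐ string.
Decompose arrow/2: E ≐ tup3(tup3(unit, string, T2), tup3(T, T, T2), nat),  bool ≐ bool.
Bind E := tup3(tup3(unit, string, T2), tup3(T, T, T2), nat); no other remaining equation mentions E. Substituting into the earlier binding gives B := arrow(string, tup3(tup3(unit, string, T2), tup3(T, T, T2), nat)).
Delete trivial equation bool ≐ bool.
Decompose tup3/3: unit ≐ string,  T2 ≐ tup3(arrow(nat, bool), char, tup3(char, string, bool)),  T2 ≐ T.
Clash: constants unit and string differ; no unifier exists.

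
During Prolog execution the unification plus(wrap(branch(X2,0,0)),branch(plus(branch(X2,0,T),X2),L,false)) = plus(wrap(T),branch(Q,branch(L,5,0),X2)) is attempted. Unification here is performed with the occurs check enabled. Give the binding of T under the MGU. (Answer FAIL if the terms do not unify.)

FAIL

Decompose plus/2: wrap(branch(X2,0,0)) = wrap(T),  branch(plus(branch(X2,0,T),X2),L,false) = branch(Q,branch(L,5,0),X2).
Decompose wrap/1: branch(X2,0,0) = T.
Bind T := branch(X2,0,0); substituting into the remaining equation gives: branch(plus(branch(X2,0,branch(X2,0,0)),X2),L,false) = branch(Q,branch(L,5,0),X2).
Decompose branch/3: plus(branch(X2,0,branch(X2,0,0)),X2) = Q,  L = branch(L,5,0),  false = X2.
Bind Q := plus(branch(X2,0,branch(X2,0,0)),X2); no other remaining equation mentions Q.
Occurs check fails: L occurs in branch(L,5,0); the equation L = branch(L,5,0) has no finite solution.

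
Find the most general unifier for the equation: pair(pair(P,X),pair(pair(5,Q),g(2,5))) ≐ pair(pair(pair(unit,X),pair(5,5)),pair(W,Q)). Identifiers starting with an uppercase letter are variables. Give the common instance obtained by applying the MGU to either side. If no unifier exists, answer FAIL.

Decompose pair/2: pair(P,X) ≐ pair(pair(unit,X),pair(5,5)),  pair(pair(5,Q),g(2,5)) ≐ pair(W,Q).
Decompose pair/2: P ≐ pair(unit,X),  X ≐ pair(5,5).
Bind P := pair(unit,X); no other remaining equation mentions P.
Bind X := pair(5,5); no other remaining equation mentions X. Substituting into the earlier binding gives P := pair(unit,pair(5,5)).
Decompose pair/2: pair(5,Q) ≐ W,  g(2,5) ≐ Q.
Bind W := pair(5,Q); no other remaining equation mentions W.
Bind Q := g(2,5). Substituting into the earlier binding gives W := pair(5,g(2,5)).
Applying the MGU to either side gives pair(pair(pair(unit,pair(5,5)),pair(5,5)),pair(pair(5,g(2,5)),g(2,5))).

pair(pair(pair(unit,pair(5,5)),pair(5,5)),pair(pair(5,g(2,5)),g(2,5)))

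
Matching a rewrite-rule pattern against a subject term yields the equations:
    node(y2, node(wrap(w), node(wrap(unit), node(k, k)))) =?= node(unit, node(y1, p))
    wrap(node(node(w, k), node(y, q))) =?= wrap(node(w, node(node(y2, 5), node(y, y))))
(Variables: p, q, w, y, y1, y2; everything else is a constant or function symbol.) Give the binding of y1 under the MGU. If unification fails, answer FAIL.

FAIL

Decompose node/2: y2 =?= unit,  node(wrap(w), node(wrap(unit), node(k, k))) =?= node(y1, p).
Bind y2 := unit; substituting into the one remaining equation that mentions y2 gives: wrap(node(node(w, k), node(y, q))) =?= wrap(node(w, node(node(unit, 5), node(y, y)))).
Decompose node/2: wrap(w) =?= y1,  node(wrap(unit), node(k, k)) =?= p.
Bind y1 := wrap(w); no other remaining equation mentions y1.
Bind p := node(wrap(unit), node(k, k)); no other remaining equation mentions p.
Decompose wrap/1: node(node(w, k), node(y, q)) =?= node(w, node(node(unit, 5), node(y, y))).
Decompose node/2: node(w, k) =?= w,  node(y, q) =?= node(node(unit, 5), node(y, y)).
Occurs check fails: w occurs in node(w, k); the equation w =?= node(w, k) has no finite solution.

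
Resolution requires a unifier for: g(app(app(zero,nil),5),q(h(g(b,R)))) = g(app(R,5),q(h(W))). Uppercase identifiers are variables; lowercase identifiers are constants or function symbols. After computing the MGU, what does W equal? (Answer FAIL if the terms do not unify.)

Decompose g/2: app(app(zero,nil),5) = app(R,5),  q(h(g(b,R))) = q(h(W)).
Decompose app/2: app(zero,nil) = R,  5 = 5.
Bind R := app(zero,nil); substituting into the one remaining equation that mentions R gives: q(h(g(b,app(zero,nil)))) = q(h(W)).
Delete trivial equation 5 = 5.
Decompose q/1: h(g(b,app(zero,nil))) = h(W).
Decompose h/1: g(b,app(zero,nil)) = W.
Bind W := g(b,app(zero,nil)).
MGU = { R -> app(zero,nil), W -> g(b,app(zero,nil)) }, so W -> g(b,app(zero,nil)).

g(b,app(zero,nil))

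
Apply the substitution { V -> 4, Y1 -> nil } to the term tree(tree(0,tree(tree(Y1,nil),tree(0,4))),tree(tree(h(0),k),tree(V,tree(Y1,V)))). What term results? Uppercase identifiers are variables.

Replace each occurrence of V with 4.
Replace each occurrence of Y1 with nil.
Result: tree(tree(0,tree(tree(nil,nil),tree(0,4))),tree(tree(h(0),k),tree(4,tree(nil,4)))).

tree(tree(0,tree(tree(nil,nil),tree(0,4))),tree(tree(h(0),k),tree(4,tree(nil,4))))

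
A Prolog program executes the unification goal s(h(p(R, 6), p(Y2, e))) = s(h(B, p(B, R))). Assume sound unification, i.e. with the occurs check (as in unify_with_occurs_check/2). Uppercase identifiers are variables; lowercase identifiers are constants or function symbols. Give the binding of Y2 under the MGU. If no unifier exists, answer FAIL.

p(e, 6)

Decompose s/1: h(p(R, 6), p(Y2, e)) = h(B, p(B, R)).
Decompose h/2: p(R, 6) = B,  p(Y2, e) = p(B, R).
Bind B := p(R, 6); substituting into the remaining equation gives: p(Y2, e) = p(p(R, 6), R).
Decompose p/2: Y2 = p(R, 6),  e = R.
Bind Y2 := p(R, 6); no other remaining equation mentions Y2.
Bind R := e. Substituting into the earlier bindings gives B := p(e, 6), Y2 := p(e, 6).
MGU = { B -> p(e, 6), Y2 -> p(e, 6), R -> e }, so Y2 -> p(e, 6).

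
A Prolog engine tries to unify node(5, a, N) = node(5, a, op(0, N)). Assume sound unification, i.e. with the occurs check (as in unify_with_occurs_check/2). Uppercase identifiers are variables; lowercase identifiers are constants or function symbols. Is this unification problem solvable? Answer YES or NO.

Decompose node/3: 5 = 5,  a = a,  N = op(0, N).
Delete trivial equation 5 = 5.
Delete trivial equation a = a.
Occurs check fails: N occurs in op(0, N); the equation N = op(0, N) has no finite solution.

NO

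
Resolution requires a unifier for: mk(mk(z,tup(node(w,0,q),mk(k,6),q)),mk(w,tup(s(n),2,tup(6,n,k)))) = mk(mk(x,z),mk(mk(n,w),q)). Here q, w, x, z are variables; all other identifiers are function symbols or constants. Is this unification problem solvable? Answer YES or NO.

NO

Decompose mk/2: mk(z,tup(node(w,0,q),mk(k,6),q)) = mk(x,z),  mk(w,tup(s(n),2,tup(6,n,k))) = mk(mk(n,w),q).
Decompose mk/2: z = x,  tup(node(w,0,q),mk(k,6),q) = z.
Bind z := x; substituting into the one remaining equation that mentions z gives: tup(node(w,0,q),mk(k,6),q) = x.
Bind x := tup(node(w,0,q),mk(k,6),q); no other remaining equation mentions x. Substituting into the earlier binding gives z := tup(node(w,0,q),mk(k,6),q).
Decompose mk/2: w = mk(n,w),  tup(s(n),2,tup(6,n,k)) = q.
Occurs check fails: w occurs in mk(n,w); the equation w = mk(n,w) has no finite solution.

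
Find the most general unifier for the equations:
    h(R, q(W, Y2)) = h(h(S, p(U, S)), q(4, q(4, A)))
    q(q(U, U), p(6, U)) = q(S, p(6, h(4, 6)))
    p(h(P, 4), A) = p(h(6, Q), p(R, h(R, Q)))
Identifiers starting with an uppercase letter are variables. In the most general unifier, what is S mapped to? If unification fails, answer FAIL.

Decompose h/2: R = h(S, p(U, S)),  q(W, Y2) = q(4, q(4, A)).
Bind R := h(S, p(U, S)); substituting into the one remaining equation that mentions R gives: p(h(P, 4), A) = p(h(6, Q), p(h(S, p(U, S)), h(h(S, p(U, S)), Q))).
Decompose q/2: W = 4,  Y2 = q(4, A).
Bind W := 4; no other remaining equation mentions W.
Bind Y2 := q(4, A); no other remaining equation mentions Y2.
Decompose q/2: q(U, U) = S,  p(6, U) = p(6, h(4, 6)).
Bind S := q(U, U); substituting into the one remaining equation that mentions S gives: p(h(P, 4), A) = p(h(6, Q), p(h(q(U, U), p(U, q(U, U))), h(h(q(U, U), p(U, q(U, U))), Q))). Substituting into the earlier binding gives R := h(q(U, U), p(U, q(U, U))).
Decompose p/2: 6 = 6,  U = h(4, 6).
Delete trivial equation 6 = 6.
Bind U := h(4, 6); substituting into the remaining equation gives: p(h(P, 4), A) = p(h(6, Q), p(h(q(h(4, 6), h(4, 6)), p(h(4, 6), q(h(4, 6), h(4, 6)))), h(h(q(h(4, 6), h(4, 6)), p(h(4, 6), q(h(4, 6), h(4, 6)))), Q))). Substituting into the earlier bindings gives R := h(q(h(4, 6), h(4, 6)), p(h(4, 6), q(h(4, 6), h(4, 6)))), S := q(h(4, 6), h(4, 6)).
Decompose p/2: h(P, 4) = h(6, Q),  A = p(h(q(h(4, 6), h(4, 6)), p(h(4, 6), q(h(4, 6), h(4, 6)))), h(h(q(h(4, 6), h(4, 6)), p(h(4, 6), q(h(4, 6), h(4, 6)))), Q)).
Decompose h/2: P = 6,  4 = Q.
Bind P := 6; no other remaining equation mentions P.
Bind Q := 4; substituting into the remaining equation gives: A = p(h(q(h(4, 6), h(4, 6)), p(h(4, 6), q(h(4, 6), h(4, 6)))), h(h(q(h(4, 6), h(4, 6)), p(h(4, 6), q(h(4, 6), h(4, 6)))), 4)).
Bind A := p(h(q(h(4, 6), h(4, 6)), p(h(4, 6), q(h(4, 6), h(4, 6)))), h(h(q(h(4, 6), h(4, 6)), p(h(4, 6), q(h(4, 6), h(4, 6)))), 4)). Substituting into the earlier binding gives Y2 := q(4, p(h(q(h(4, 6), h(4, 6)), p(h(4, 6), q(h(4, 6), h(4, 6)))), h(h(q(h(4, 6), h(4, 6)), p(h(4, 6), q(h(4, 6), h(4, 6)))), 4))).
MGU = { R ↦ h(q(h(4, 6), h(4, 6)), p(h(4, 6), q(h(4, 6), h(4, 6)))), W ↦ 4, Y2 ↦ q(4, p(h(q(h(4, 6), h(4, 6)), p(h(4, 6), q(h(4, 6), h(4, 6)))), h(h(q(h(4, 6), h(4, 6)), p(h(4, 6), q(h(4, 6), h(4, 6)))), 4))), S ↦ q(h(4, 6), h(4, 6)), U ↦ h(4, 6), P ↦ 6, Q ↦ 4, A ↦ p(h(q(h(4, 6), h(4, 6)), p(h(4, 6), q(h(4, 6), h(4, 6)))), h(h(q(h(4, 6), h(4, 6)), p(h(4, 6), q(h(4, 6), h(4, 6)))), 4)) }, so S ↦ q(h(4, 6), h(4, 6)).

q(h(4, 6), h(4, 6))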